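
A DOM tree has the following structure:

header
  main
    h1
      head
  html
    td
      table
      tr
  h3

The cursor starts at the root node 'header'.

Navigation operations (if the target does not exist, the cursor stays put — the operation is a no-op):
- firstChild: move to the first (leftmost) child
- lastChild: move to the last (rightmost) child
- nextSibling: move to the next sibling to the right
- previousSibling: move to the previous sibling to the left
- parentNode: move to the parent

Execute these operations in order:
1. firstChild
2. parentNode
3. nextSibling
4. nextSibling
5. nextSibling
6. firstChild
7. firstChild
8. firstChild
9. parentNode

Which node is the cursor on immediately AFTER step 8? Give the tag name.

Answer: head

Derivation:
After 1 (firstChild): main
After 2 (parentNode): header
After 3 (nextSibling): header (no-op, stayed)
After 4 (nextSibling): header (no-op, stayed)
After 5 (nextSibling): header (no-op, stayed)
After 6 (firstChild): main
After 7 (firstChild): h1
After 8 (firstChild): head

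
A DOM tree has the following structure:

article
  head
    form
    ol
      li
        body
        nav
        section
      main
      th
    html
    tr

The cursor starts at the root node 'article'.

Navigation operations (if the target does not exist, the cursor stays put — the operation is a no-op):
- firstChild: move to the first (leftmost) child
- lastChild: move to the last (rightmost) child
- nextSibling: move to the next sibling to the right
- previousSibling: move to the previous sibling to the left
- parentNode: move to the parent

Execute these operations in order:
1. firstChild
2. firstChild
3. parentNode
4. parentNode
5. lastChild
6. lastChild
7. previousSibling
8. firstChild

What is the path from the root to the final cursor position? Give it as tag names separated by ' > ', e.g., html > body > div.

Answer: article > head > html

Derivation:
After 1 (firstChild): head
After 2 (firstChild): form
After 3 (parentNode): head
After 4 (parentNode): article
After 5 (lastChild): head
After 6 (lastChild): tr
After 7 (previousSibling): html
After 8 (firstChild): html (no-op, stayed)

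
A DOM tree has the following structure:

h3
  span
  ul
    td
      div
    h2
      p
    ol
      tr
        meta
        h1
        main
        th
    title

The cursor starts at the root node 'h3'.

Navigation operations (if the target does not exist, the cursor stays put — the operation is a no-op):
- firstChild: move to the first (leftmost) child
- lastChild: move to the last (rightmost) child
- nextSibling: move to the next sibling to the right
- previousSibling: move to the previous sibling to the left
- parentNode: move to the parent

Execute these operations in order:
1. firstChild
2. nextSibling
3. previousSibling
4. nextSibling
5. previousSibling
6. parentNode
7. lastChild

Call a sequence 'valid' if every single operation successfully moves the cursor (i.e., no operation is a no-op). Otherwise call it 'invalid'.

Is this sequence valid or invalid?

Answer: valid

Derivation:
After 1 (firstChild): span
After 2 (nextSibling): ul
After 3 (previousSibling): span
After 4 (nextSibling): ul
After 5 (previousSibling): span
After 6 (parentNode): h3
After 7 (lastChild): ul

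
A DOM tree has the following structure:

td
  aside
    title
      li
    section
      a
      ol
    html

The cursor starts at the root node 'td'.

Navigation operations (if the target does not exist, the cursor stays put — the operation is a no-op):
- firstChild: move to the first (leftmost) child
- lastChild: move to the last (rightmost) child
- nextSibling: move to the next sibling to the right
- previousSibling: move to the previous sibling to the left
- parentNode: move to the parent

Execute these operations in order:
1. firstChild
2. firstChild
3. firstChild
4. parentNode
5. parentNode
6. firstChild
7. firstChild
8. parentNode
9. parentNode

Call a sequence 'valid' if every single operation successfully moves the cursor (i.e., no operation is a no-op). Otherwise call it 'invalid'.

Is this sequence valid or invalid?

Answer: valid

Derivation:
After 1 (firstChild): aside
After 2 (firstChild): title
After 3 (firstChild): li
After 4 (parentNode): title
After 5 (parentNode): aside
After 6 (firstChild): title
After 7 (firstChild): li
After 8 (parentNode): title
After 9 (parentNode): aside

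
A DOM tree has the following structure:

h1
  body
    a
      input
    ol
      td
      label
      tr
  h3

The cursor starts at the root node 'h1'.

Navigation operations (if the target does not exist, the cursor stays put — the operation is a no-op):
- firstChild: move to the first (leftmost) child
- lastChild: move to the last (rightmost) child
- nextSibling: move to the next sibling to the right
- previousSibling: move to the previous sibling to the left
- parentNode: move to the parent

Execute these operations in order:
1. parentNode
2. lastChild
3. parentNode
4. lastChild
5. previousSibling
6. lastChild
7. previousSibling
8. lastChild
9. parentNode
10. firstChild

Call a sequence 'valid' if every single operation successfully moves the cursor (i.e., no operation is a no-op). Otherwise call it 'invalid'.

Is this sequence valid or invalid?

After 1 (parentNode): h1 (no-op, stayed)
After 2 (lastChild): h3
After 3 (parentNode): h1
After 4 (lastChild): h3
After 5 (previousSibling): body
After 6 (lastChild): ol
After 7 (previousSibling): a
After 8 (lastChild): input
After 9 (parentNode): a
After 10 (firstChild): input

Answer: invalid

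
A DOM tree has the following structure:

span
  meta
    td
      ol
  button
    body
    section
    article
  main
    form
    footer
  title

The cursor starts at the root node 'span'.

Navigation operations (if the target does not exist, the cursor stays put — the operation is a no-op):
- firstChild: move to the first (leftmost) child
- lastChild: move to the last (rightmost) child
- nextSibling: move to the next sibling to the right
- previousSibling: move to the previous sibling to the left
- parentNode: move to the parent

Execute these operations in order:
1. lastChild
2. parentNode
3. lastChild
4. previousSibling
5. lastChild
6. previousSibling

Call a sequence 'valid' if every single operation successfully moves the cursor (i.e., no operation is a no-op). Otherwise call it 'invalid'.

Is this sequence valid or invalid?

After 1 (lastChild): title
After 2 (parentNode): span
After 3 (lastChild): title
After 4 (previousSibling): main
After 5 (lastChild): footer
After 6 (previousSibling): form

Answer: valid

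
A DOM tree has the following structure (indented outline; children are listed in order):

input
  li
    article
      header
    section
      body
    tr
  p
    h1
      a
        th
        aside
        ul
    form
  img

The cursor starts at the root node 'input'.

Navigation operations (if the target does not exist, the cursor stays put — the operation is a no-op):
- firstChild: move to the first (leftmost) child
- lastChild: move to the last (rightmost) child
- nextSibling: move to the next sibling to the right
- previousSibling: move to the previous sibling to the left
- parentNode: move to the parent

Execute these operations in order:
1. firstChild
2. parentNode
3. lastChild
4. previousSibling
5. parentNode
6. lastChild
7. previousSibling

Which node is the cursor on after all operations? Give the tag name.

Answer: p

Derivation:
After 1 (firstChild): li
After 2 (parentNode): input
After 3 (lastChild): img
After 4 (previousSibling): p
After 5 (parentNode): input
After 6 (lastChild): img
After 7 (previousSibling): p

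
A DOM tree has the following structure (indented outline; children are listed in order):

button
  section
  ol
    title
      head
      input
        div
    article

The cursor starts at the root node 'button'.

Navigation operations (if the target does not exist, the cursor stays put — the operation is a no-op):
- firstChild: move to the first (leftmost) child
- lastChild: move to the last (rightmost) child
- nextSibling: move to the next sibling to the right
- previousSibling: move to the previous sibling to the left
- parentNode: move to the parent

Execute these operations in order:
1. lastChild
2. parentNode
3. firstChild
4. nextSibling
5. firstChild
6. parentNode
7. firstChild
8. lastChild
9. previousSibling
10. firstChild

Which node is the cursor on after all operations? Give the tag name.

After 1 (lastChild): ol
After 2 (parentNode): button
After 3 (firstChild): section
After 4 (nextSibling): ol
After 5 (firstChild): title
After 6 (parentNode): ol
After 7 (firstChild): title
After 8 (lastChild): input
After 9 (previousSibling): head
After 10 (firstChild): head (no-op, stayed)

Answer: head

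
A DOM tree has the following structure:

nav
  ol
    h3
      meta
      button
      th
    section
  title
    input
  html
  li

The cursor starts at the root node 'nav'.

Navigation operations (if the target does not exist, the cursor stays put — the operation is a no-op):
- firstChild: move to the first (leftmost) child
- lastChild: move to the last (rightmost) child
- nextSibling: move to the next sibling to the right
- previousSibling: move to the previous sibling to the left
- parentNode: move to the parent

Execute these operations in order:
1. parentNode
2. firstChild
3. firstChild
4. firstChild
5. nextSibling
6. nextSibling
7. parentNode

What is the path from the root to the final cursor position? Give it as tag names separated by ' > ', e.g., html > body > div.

Answer: nav > ol > h3

Derivation:
After 1 (parentNode): nav (no-op, stayed)
After 2 (firstChild): ol
After 3 (firstChild): h3
After 4 (firstChild): meta
After 5 (nextSibling): button
After 6 (nextSibling): th
After 7 (parentNode): h3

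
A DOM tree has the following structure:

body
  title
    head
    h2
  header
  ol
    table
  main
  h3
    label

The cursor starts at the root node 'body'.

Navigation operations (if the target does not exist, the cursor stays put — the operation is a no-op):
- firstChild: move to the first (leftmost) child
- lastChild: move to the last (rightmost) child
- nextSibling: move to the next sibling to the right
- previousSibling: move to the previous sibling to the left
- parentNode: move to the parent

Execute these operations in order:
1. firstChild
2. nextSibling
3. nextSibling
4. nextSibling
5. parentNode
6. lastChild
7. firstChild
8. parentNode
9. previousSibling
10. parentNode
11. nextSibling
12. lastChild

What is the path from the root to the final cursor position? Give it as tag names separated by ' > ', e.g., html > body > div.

Answer: body > h3

Derivation:
After 1 (firstChild): title
After 2 (nextSibling): header
After 3 (nextSibling): ol
After 4 (nextSibling): main
After 5 (parentNode): body
After 6 (lastChild): h3
After 7 (firstChild): label
After 8 (parentNode): h3
After 9 (previousSibling): main
After 10 (parentNode): body
After 11 (nextSibling): body (no-op, stayed)
After 12 (lastChild): h3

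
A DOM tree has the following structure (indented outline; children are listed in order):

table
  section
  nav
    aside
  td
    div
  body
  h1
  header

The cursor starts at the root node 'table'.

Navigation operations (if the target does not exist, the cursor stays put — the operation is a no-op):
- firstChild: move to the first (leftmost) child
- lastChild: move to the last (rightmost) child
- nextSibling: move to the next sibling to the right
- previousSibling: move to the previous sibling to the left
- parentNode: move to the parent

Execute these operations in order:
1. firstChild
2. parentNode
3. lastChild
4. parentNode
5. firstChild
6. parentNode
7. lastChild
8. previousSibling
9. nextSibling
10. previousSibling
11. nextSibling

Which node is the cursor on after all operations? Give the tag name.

After 1 (firstChild): section
After 2 (parentNode): table
After 3 (lastChild): header
After 4 (parentNode): table
After 5 (firstChild): section
After 6 (parentNode): table
After 7 (lastChild): header
After 8 (previousSibling): h1
After 9 (nextSibling): header
After 10 (previousSibling): h1
After 11 (nextSibling): header

Answer: header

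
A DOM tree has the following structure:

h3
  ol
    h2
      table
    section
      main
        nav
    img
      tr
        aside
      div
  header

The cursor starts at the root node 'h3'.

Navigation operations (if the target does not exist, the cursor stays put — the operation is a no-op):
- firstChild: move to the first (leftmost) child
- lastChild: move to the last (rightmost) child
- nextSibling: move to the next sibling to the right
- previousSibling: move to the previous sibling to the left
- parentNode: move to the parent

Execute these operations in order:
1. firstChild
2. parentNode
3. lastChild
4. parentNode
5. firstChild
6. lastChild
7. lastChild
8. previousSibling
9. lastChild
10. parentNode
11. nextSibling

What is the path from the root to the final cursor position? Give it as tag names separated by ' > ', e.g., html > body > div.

Answer: h3 > ol > img > div

Derivation:
After 1 (firstChild): ol
After 2 (parentNode): h3
After 3 (lastChild): header
After 4 (parentNode): h3
After 5 (firstChild): ol
After 6 (lastChild): img
After 7 (lastChild): div
After 8 (previousSibling): tr
After 9 (lastChild): aside
After 10 (parentNode): tr
After 11 (nextSibling): div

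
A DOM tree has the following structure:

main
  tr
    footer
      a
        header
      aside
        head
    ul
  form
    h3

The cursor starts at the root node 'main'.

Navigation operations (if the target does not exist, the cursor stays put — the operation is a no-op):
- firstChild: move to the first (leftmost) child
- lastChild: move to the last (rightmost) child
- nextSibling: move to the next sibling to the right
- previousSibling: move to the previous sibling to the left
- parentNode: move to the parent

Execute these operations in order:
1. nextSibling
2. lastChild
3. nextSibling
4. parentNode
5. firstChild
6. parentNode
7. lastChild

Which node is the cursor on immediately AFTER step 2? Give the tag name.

After 1 (nextSibling): main (no-op, stayed)
After 2 (lastChild): form

Answer: form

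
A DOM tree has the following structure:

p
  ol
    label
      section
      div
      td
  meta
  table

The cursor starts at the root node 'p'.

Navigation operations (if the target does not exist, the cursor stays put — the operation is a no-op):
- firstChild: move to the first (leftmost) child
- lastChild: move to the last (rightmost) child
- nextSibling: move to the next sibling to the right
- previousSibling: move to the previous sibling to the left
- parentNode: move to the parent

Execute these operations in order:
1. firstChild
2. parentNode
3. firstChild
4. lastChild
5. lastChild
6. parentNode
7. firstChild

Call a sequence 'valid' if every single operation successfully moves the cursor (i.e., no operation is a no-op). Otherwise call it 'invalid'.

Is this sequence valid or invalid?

After 1 (firstChild): ol
After 2 (parentNode): p
After 3 (firstChild): ol
After 4 (lastChild): label
After 5 (lastChild): td
After 6 (parentNode): label
After 7 (firstChild): section

Answer: valid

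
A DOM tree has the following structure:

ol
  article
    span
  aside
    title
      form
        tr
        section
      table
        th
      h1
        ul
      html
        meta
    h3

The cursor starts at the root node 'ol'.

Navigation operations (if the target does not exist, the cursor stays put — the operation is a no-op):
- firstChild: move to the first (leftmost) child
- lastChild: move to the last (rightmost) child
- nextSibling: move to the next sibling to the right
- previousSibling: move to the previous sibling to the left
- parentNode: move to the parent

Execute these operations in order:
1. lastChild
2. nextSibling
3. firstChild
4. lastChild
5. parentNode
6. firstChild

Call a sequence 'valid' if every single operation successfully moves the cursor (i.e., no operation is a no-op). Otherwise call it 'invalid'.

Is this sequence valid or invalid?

Answer: invalid

Derivation:
After 1 (lastChild): aside
After 2 (nextSibling): aside (no-op, stayed)
After 3 (firstChild): title
After 4 (lastChild): html
After 5 (parentNode): title
After 6 (firstChild): form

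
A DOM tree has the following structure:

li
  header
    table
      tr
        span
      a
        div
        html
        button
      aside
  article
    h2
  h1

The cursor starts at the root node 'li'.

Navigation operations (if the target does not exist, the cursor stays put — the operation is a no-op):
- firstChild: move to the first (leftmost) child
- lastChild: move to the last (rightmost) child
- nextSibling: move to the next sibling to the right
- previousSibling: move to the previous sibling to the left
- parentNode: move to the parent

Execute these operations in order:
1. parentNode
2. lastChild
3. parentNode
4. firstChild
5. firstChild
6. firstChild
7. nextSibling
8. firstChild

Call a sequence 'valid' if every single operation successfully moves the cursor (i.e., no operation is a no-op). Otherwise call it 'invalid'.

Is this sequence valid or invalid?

After 1 (parentNode): li (no-op, stayed)
After 2 (lastChild): h1
After 3 (parentNode): li
After 4 (firstChild): header
After 5 (firstChild): table
After 6 (firstChild): tr
After 7 (nextSibling): a
After 8 (firstChild): div

Answer: invalid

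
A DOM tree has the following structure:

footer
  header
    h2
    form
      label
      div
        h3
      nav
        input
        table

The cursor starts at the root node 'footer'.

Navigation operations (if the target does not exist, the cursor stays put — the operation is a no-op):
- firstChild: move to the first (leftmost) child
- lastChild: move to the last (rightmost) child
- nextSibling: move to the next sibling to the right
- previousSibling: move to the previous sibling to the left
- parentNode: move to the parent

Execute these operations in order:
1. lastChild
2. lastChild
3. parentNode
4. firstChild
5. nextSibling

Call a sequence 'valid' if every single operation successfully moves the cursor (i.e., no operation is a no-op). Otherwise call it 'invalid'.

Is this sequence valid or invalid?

Answer: valid

Derivation:
After 1 (lastChild): header
After 2 (lastChild): form
After 3 (parentNode): header
After 4 (firstChild): h2
After 5 (nextSibling): form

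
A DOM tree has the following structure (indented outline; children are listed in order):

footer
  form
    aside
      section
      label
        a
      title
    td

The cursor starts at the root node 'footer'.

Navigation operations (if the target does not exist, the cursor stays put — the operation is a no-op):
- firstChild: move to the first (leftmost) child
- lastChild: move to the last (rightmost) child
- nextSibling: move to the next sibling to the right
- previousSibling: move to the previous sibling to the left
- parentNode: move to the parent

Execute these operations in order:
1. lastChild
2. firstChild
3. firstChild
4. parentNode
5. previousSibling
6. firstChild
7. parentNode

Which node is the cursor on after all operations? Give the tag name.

After 1 (lastChild): form
After 2 (firstChild): aside
After 3 (firstChild): section
After 4 (parentNode): aside
After 5 (previousSibling): aside (no-op, stayed)
After 6 (firstChild): section
After 7 (parentNode): aside

Answer: aside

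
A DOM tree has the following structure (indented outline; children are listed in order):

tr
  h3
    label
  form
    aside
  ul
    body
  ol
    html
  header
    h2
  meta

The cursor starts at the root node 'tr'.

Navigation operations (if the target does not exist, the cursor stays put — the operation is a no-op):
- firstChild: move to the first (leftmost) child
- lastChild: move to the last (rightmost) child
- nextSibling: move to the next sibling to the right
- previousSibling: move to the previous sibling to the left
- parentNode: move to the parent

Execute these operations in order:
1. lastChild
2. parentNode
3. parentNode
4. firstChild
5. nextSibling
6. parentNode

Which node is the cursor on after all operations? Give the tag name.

Answer: tr

Derivation:
After 1 (lastChild): meta
After 2 (parentNode): tr
After 3 (parentNode): tr (no-op, stayed)
After 4 (firstChild): h3
After 5 (nextSibling): form
After 6 (parentNode): tr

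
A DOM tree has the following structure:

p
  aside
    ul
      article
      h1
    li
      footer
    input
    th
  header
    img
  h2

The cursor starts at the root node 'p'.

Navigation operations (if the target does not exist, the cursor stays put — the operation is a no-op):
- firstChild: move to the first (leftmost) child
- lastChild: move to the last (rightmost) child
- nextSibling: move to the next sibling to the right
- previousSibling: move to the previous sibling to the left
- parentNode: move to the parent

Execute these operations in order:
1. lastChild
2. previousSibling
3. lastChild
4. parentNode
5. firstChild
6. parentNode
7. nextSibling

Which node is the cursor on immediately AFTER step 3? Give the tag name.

Answer: img

Derivation:
After 1 (lastChild): h2
After 2 (previousSibling): header
After 3 (lastChild): img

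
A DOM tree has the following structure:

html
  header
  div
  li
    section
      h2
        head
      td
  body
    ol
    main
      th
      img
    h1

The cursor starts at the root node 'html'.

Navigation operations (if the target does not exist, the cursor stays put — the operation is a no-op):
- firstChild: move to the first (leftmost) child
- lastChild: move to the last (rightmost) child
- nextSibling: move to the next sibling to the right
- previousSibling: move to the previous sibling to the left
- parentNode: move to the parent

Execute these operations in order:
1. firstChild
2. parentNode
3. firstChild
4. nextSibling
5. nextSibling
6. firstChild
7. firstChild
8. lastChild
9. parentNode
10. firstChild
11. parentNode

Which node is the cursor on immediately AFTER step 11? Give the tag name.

After 1 (firstChild): header
After 2 (parentNode): html
After 3 (firstChild): header
After 4 (nextSibling): div
After 5 (nextSibling): li
After 6 (firstChild): section
After 7 (firstChild): h2
After 8 (lastChild): head
After 9 (parentNode): h2
After 10 (firstChild): head
After 11 (parentNode): h2

Answer: h2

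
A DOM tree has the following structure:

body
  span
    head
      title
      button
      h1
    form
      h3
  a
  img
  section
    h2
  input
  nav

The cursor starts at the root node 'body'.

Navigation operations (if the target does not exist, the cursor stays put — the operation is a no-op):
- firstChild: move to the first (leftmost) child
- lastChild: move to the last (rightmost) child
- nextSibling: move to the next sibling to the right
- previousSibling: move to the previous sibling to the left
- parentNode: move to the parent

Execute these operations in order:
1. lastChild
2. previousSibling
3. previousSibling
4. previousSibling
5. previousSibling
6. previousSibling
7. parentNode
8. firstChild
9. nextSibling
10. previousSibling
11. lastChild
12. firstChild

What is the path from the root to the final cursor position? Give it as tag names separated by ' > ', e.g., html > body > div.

Answer: body > span > form > h3

Derivation:
After 1 (lastChild): nav
After 2 (previousSibling): input
After 3 (previousSibling): section
After 4 (previousSibling): img
After 5 (previousSibling): a
After 6 (previousSibling): span
After 7 (parentNode): body
After 8 (firstChild): span
After 9 (nextSibling): a
After 10 (previousSibling): span
After 11 (lastChild): form
After 12 (firstChild): h3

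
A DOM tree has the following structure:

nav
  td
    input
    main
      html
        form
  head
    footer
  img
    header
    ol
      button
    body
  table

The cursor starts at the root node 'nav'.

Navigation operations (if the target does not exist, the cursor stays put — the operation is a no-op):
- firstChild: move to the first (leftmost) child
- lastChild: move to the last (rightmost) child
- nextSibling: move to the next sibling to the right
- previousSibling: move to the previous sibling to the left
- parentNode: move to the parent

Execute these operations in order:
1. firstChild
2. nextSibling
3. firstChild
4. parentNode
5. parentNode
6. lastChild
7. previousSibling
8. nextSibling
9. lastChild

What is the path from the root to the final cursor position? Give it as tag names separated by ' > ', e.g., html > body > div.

After 1 (firstChild): td
After 2 (nextSibling): head
After 3 (firstChild): footer
After 4 (parentNode): head
After 5 (parentNode): nav
After 6 (lastChild): table
After 7 (previousSibling): img
After 8 (nextSibling): table
After 9 (lastChild): table (no-op, stayed)

Answer: nav > table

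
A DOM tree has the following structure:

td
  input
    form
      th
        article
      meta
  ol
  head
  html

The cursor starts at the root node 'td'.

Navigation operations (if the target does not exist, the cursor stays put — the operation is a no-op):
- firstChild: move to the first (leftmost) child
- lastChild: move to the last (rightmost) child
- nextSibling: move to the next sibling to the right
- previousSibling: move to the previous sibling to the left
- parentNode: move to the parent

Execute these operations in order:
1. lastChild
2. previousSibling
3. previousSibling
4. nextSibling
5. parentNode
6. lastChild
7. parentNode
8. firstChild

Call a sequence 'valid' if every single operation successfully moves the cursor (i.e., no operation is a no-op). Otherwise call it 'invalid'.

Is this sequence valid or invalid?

After 1 (lastChild): html
After 2 (previousSibling): head
After 3 (previousSibling): ol
After 4 (nextSibling): head
After 5 (parentNode): td
After 6 (lastChild): html
After 7 (parentNode): td
After 8 (firstChild): input

Answer: valid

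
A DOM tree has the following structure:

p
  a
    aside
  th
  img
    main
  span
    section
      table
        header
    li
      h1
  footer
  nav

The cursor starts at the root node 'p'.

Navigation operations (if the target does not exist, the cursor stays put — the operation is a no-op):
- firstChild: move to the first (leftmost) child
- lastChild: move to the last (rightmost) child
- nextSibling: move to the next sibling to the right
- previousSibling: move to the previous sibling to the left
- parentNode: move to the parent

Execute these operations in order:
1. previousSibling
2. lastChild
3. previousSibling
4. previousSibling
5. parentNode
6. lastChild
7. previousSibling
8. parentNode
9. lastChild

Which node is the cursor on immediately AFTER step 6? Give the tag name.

After 1 (previousSibling): p (no-op, stayed)
After 2 (lastChild): nav
After 3 (previousSibling): footer
After 4 (previousSibling): span
After 5 (parentNode): p
After 6 (lastChild): nav

Answer: nav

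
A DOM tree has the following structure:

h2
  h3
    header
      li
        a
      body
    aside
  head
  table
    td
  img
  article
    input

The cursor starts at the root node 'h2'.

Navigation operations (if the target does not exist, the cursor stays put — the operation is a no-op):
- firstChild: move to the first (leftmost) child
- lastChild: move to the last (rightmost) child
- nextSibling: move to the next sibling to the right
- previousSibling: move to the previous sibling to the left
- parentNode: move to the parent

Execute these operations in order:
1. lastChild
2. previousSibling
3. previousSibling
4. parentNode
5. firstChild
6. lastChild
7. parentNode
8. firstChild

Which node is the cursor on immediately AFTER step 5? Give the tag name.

After 1 (lastChild): article
After 2 (previousSibling): img
After 3 (previousSibling): table
After 4 (parentNode): h2
After 5 (firstChild): h3

Answer: h3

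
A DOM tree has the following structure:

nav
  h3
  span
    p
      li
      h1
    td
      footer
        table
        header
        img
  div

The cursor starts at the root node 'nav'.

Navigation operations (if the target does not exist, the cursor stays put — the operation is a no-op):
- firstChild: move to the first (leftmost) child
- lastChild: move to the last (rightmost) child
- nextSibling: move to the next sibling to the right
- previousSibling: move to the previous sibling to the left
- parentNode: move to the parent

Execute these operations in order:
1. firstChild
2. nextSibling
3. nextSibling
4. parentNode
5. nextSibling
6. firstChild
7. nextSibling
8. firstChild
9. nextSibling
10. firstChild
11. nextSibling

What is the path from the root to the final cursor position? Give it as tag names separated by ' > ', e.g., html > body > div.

Answer: nav > span > td > footer

Derivation:
After 1 (firstChild): h3
After 2 (nextSibling): span
After 3 (nextSibling): div
After 4 (parentNode): nav
After 5 (nextSibling): nav (no-op, stayed)
After 6 (firstChild): h3
After 7 (nextSibling): span
After 8 (firstChild): p
After 9 (nextSibling): td
After 10 (firstChild): footer
After 11 (nextSibling): footer (no-op, stayed)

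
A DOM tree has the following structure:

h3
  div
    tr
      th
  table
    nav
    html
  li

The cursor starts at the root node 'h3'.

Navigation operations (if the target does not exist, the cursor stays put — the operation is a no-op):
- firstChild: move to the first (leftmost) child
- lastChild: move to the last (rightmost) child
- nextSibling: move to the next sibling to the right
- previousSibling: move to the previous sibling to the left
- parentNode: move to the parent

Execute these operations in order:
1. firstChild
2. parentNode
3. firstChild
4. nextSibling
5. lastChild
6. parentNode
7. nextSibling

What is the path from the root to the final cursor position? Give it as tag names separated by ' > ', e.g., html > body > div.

Answer: h3 > li

Derivation:
After 1 (firstChild): div
After 2 (parentNode): h3
After 3 (firstChild): div
After 4 (nextSibling): table
After 5 (lastChild): html
After 6 (parentNode): table
After 7 (nextSibling): li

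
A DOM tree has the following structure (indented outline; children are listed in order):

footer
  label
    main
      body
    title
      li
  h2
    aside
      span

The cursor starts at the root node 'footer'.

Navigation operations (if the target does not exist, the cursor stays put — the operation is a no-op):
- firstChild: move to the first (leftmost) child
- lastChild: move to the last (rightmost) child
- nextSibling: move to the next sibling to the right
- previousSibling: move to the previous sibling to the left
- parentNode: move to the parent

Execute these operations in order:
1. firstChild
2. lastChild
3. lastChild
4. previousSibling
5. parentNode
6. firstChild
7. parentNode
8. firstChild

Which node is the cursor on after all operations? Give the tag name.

After 1 (firstChild): label
After 2 (lastChild): title
After 3 (lastChild): li
After 4 (previousSibling): li (no-op, stayed)
After 5 (parentNode): title
After 6 (firstChild): li
After 7 (parentNode): title
After 8 (firstChild): li

Answer: li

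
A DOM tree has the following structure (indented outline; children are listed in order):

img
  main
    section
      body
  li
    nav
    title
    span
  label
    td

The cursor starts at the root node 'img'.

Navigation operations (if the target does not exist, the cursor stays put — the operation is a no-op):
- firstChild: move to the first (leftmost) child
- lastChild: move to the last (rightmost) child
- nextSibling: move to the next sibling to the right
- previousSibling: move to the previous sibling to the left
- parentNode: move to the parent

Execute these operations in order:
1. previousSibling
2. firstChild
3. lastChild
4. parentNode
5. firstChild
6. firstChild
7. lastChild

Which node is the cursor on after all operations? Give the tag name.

Answer: body

Derivation:
After 1 (previousSibling): img (no-op, stayed)
After 2 (firstChild): main
After 3 (lastChild): section
After 4 (parentNode): main
After 5 (firstChild): section
After 6 (firstChild): body
After 7 (lastChild): body (no-op, stayed)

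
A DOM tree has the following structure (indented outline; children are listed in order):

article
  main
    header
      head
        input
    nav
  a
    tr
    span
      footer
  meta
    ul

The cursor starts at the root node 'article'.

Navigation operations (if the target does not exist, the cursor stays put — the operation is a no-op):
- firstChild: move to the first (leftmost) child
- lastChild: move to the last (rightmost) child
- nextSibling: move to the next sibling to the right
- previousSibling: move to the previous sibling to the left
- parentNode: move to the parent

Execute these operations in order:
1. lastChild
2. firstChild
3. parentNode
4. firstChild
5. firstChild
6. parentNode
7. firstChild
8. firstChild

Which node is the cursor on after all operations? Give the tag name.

After 1 (lastChild): meta
After 2 (firstChild): ul
After 3 (parentNode): meta
After 4 (firstChild): ul
After 5 (firstChild): ul (no-op, stayed)
After 6 (parentNode): meta
After 7 (firstChild): ul
After 8 (firstChild): ul (no-op, stayed)

Answer: ul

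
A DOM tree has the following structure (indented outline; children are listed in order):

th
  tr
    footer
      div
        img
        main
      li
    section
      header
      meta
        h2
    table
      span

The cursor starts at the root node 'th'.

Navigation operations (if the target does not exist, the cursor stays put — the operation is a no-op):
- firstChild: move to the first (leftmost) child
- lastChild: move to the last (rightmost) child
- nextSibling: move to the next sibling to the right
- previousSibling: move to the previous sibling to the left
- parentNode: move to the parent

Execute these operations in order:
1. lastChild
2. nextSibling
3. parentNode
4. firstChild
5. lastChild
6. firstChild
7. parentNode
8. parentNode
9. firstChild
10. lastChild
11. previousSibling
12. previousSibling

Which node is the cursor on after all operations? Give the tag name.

After 1 (lastChild): tr
After 2 (nextSibling): tr (no-op, stayed)
After 3 (parentNode): th
After 4 (firstChild): tr
After 5 (lastChild): table
After 6 (firstChild): span
After 7 (parentNode): table
After 8 (parentNode): tr
After 9 (firstChild): footer
After 10 (lastChild): li
After 11 (previousSibling): div
After 12 (previousSibling): div (no-op, stayed)

Answer: div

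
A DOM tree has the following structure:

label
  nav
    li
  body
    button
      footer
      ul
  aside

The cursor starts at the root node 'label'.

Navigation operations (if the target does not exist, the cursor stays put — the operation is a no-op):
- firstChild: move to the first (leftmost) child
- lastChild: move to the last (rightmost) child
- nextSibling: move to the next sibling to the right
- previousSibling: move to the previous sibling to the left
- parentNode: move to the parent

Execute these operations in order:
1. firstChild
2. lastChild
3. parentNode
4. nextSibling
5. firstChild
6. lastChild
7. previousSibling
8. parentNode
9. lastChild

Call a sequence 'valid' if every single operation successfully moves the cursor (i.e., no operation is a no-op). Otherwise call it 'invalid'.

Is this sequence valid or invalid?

Answer: valid

Derivation:
After 1 (firstChild): nav
After 2 (lastChild): li
After 3 (parentNode): nav
After 4 (nextSibling): body
After 5 (firstChild): button
After 6 (lastChild): ul
After 7 (previousSibling): footer
After 8 (parentNode): button
After 9 (lastChild): ul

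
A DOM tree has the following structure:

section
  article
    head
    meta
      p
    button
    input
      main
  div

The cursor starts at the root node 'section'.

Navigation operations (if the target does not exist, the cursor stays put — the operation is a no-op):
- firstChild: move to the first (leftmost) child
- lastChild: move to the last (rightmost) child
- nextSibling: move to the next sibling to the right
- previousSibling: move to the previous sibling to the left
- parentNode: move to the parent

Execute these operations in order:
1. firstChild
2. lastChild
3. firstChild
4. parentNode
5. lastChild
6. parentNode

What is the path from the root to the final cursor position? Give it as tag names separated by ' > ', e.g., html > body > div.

Answer: section > article > input

Derivation:
After 1 (firstChild): article
After 2 (lastChild): input
After 3 (firstChild): main
After 4 (parentNode): input
After 5 (lastChild): main
After 6 (parentNode): input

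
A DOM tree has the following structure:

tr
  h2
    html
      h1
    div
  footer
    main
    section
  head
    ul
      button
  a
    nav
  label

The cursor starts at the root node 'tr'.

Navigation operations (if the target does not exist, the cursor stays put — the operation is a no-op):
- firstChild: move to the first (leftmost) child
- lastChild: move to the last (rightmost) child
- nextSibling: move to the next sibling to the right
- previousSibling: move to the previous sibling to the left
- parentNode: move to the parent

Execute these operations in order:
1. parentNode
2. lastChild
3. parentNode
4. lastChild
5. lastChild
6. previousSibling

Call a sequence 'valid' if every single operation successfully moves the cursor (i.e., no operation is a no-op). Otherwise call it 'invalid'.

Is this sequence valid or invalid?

Answer: invalid

Derivation:
After 1 (parentNode): tr (no-op, stayed)
After 2 (lastChild): label
After 3 (parentNode): tr
After 4 (lastChild): label
After 5 (lastChild): label (no-op, stayed)
After 6 (previousSibling): a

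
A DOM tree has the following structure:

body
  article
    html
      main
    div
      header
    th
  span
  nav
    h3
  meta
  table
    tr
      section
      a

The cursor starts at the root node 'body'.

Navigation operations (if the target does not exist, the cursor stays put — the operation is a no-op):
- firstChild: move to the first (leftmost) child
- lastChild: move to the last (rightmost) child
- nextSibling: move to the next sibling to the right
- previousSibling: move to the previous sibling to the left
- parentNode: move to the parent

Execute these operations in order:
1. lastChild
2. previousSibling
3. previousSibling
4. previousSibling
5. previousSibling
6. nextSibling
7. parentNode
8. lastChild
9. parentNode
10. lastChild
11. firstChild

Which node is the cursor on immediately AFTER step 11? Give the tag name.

After 1 (lastChild): table
After 2 (previousSibling): meta
After 3 (previousSibling): nav
After 4 (previousSibling): span
After 5 (previousSibling): article
After 6 (nextSibling): span
After 7 (parentNode): body
After 8 (lastChild): table
After 9 (parentNode): body
After 10 (lastChild): table
After 11 (firstChild): tr

Answer: tr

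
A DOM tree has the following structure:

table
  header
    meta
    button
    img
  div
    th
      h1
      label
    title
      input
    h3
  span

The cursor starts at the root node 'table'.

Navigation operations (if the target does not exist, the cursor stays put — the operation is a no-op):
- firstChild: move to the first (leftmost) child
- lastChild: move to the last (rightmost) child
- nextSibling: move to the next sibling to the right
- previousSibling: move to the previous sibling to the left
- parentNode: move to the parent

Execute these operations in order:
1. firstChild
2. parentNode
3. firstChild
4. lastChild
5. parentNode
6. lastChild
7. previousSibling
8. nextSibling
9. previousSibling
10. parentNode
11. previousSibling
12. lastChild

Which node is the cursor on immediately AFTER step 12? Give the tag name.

After 1 (firstChild): header
After 2 (parentNode): table
After 3 (firstChild): header
After 4 (lastChild): img
After 5 (parentNode): header
After 6 (lastChild): img
After 7 (previousSibling): button
After 8 (nextSibling): img
After 9 (previousSibling): button
After 10 (parentNode): header
After 11 (previousSibling): header (no-op, stayed)
After 12 (lastChild): img

Answer: img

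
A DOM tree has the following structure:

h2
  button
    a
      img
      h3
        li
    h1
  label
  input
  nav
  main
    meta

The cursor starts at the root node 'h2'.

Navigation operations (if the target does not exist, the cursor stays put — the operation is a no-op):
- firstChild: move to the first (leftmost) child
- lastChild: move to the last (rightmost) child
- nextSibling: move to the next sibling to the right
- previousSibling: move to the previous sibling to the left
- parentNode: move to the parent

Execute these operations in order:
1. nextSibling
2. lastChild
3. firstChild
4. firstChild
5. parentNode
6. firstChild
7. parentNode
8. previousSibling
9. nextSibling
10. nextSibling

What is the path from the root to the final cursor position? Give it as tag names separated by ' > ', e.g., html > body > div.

After 1 (nextSibling): h2 (no-op, stayed)
After 2 (lastChild): main
After 3 (firstChild): meta
After 4 (firstChild): meta (no-op, stayed)
After 5 (parentNode): main
After 6 (firstChild): meta
After 7 (parentNode): main
After 8 (previousSibling): nav
After 9 (nextSibling): main
After 10 (nextSibling): main (no-op, stayed)

Answer: h2 > main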